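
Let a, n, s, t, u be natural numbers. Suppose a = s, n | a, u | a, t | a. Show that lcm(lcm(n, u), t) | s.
Because n | a and u | a, lcm(n, u) | a. t | a, so lcm(lcm(n, u), t) | a. a = s, so lcm(lcm(n, u), t) | s.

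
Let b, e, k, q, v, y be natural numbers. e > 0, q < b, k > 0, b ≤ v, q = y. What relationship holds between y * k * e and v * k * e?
y * k * e < v * k * e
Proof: q < b and b ≤ v, therefore q < v. Since q = y, y < v. Since k > 0, y * k < v * k. e > 0, so y * k * e < v * k * e.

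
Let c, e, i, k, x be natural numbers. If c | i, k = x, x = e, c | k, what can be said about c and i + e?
c | i + e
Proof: k = x and x = e, hence k = e. Since c | k, c | e. Since c | i, c | i + e.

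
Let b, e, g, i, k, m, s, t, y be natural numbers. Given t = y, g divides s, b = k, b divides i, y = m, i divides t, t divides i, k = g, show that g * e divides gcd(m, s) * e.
From i divides t and t divides i, i = t. t = y, so i = y. y = m, so i = m. b = k and b divides i, therefore k divides i. Since k = g, g divides i. i = m, so g divides m. Since g divides s, g divides gcd(m, s). Then g * e divides gcd(m, s) * e.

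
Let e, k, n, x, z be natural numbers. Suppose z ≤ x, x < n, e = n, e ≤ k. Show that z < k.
Because e = n and e ≤ k, n ≤ k. Since x < n, x < k. z ≤ x, so z < k.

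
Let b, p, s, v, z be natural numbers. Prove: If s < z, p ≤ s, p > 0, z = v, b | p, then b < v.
b | p and p > 0, thus b ≤ p. z = v and s < z, thus s < v. From p ≤ s, p < v. b ≤ p, so b < v.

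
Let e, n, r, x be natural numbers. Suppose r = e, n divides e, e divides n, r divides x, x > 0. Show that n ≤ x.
From e divides n and n divides e, e = n. Since r = e, r = n. r divides x and x > 0, thus r ≤ x. r = n, so n ≤ x.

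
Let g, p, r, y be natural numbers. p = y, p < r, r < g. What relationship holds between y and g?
y < g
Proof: p < r and r < g, thus p < g. Since p = y, y < g.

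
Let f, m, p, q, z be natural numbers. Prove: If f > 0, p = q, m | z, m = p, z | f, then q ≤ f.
m = p and p = q, hence m = q. Because m | z and z | f, m | f. f > 0, so m ≤ f. Since m = q, q ≤ f.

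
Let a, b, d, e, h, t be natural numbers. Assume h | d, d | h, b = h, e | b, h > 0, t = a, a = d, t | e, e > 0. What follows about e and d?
e = d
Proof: Since h | d and d | h, h = d. Since b = h and e | b, e | h. h > 0, so e ≤ h. h = d, so e ≤ d. From t = a and a = d, t = d. Since t | e, d | e. Since e > 0, d ≤ e. e ≤ d, so e = d.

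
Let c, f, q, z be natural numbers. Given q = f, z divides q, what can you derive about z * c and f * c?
z * c divides f * c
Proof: q = f and z divides q, therefore z divides f. Then z * c divides f * c.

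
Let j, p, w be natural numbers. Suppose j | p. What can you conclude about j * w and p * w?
j * w | p * w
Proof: From j | p, by multiplying both sides, j * w | p * w.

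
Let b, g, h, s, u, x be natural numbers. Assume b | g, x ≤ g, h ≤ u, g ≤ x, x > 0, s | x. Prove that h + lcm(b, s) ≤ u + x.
Since g ≤ x and x ≤ g, g = x. b | g, so b | x. Since s | x, lcm(b, s) | x. Because x > 0, lcm(b, s) ≤ x. Since h ≤ u, h + lcm(b, s) ≤ u + x.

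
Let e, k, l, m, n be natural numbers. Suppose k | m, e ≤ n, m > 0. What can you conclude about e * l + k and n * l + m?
e * l + k ≤ n * l + m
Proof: Since e ≤ n, e * l ≤ n * l. k | m and m > 0, therefore k ≤ m. e * l ≤ n * l, so e * l + k ≤ n * l + m.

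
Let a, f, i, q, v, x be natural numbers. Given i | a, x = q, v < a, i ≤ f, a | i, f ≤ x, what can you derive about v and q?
v < q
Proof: From a | i and i | a, a = i. v < a, so v < i. i ≤ f, so v < f. Because x = q and f ≤ x, f ≤ q. Since v < f, v < q.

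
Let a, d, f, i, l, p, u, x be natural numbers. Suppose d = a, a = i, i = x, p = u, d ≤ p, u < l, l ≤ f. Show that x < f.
d = a and a = i, therefore d = i. i = x, so d = x. p = u and d ≤ p, thus d ≤ u. d = x, so x ≤ u. From u < l and l ≤ f, u < f. x ≤ u, so x < f.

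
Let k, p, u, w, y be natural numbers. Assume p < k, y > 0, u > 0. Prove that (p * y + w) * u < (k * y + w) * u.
p < k and y > 0, hence p * y < k * y. Then p * y + w < k * y + w. u > 0, so (p * y + w) * u < (k * y + w) * u.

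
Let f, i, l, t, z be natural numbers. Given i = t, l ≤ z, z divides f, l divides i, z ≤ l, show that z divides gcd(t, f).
From l ≤ z and z ≤ l, l = z. i = t and l divides i, hence l divides t. Since l = z, z divides t. z divides f, so z divides gcd(t, f).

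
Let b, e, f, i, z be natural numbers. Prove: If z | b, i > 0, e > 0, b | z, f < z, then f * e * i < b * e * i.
Because z | b and b | z, z = b. f < z, so f < b. e > 0, so f * e < b * e. From i > 0, f * e * i < b * e * i.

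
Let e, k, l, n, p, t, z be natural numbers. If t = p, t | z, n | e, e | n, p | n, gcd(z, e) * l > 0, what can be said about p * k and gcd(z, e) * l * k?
p * k ≤ gcd(z, e) * l * k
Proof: Since t = p and t | z, p | z. Since n | e and e | n, n = e. p | n, so p | e. p | z, so p | gcd(z, e). Then p | gcd(z, e) * l. gcd(z, e) * l > 0, so p ≤ gcd(z, e) * l. Then p * k ≤ gcd(z, e) * l * k.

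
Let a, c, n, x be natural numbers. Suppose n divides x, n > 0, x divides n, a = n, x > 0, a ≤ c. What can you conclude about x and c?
x ≤ c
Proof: n divides x and x > 0, therefore n ≤ x. x divides n and n > 0, thus x ≤ n. Since n ≤ x, n = x. From a = n, a = x. a ≤ c, so x ≤ c.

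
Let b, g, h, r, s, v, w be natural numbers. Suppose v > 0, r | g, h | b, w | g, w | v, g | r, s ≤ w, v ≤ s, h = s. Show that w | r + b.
g | r and r | g, so g = r. Since w | g, w | r. w | v and v > 0, hence w ≤ v. v ≤ s, so w ≤ s. Since s ≤ w, s = w. Because h = s and h | b, s | b. s = w, so w | b. Since w | r, w | r + b.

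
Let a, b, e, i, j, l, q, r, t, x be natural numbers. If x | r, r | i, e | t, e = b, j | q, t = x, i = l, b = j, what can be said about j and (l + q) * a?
j | (l + q) * a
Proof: e = b and e | t, therefore b | t. Since t = x, b | x. x | r, so b | r. r | i, so b | i. b = j, so j | i. i = l, so j | l. Since j | q, j | l + q. Then j | (l + q) * a.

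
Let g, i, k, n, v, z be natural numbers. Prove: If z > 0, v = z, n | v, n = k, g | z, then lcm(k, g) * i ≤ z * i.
v = z and n | v, therefore n | z. n = k, so k | z. g | z, so lcm(k, g) | z. From z > 0, lcm(k, g) ≤ z. Then lcm(k, g) * i ≤ z * i.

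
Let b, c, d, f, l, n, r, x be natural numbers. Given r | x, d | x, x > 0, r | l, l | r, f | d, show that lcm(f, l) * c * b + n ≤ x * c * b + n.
f | d and d | x, so f | x. Since r | l and l | r, r = l. From r | x, l | x. Since f | x, lcm(f, l) | x. Because x > 0, lcm(f, l) ≤ x. Then lcm(f, l) * c ≤ x * c. Then lcm(f, l) * c * b ≤ x * c * b. Then lcm(f, l) * c * b + n ≤ x * c * b + n.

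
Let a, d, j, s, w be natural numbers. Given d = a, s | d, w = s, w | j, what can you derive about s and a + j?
s | a + j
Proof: d = a and s | d, thus s | a. Because w = s and w | j, s | j. s | a, so s | a + j.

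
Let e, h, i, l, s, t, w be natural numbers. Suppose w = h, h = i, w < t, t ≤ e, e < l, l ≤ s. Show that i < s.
From w = h and h = i, w = i. t ≤ e and e < l, thus t < l. Since w < t, w < l. w = i, so i < l. Since l ≤ s, i < s.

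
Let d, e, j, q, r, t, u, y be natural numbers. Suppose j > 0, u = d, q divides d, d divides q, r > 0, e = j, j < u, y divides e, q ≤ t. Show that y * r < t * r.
e = j and y divides e, so y divides j. j > 0, so y ≤ j. From d divides q and q divides d, d = q. u = d, so u = q. Since j < u, j < q. Since q ≤ t, j < t. y ≤ j, so y < t. Since r > 0, by multiplying by a positive, y * r < t * r.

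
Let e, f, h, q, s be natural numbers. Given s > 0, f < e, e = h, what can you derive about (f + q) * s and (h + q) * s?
(f + q) * s < (h + q) * s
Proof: Because e = h and f < e, f < h. Then f + q < h + q. s > 0, so (f + q) * s < (h + q) * s.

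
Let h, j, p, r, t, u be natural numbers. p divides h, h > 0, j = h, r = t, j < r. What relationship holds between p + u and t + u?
p + u < t + u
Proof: p divides h and h > 0, thus p ≤ h. From r = t and j < r, j < t. Since j = h, h < t. p ≤ h, so p < t. Then p + u < t + u.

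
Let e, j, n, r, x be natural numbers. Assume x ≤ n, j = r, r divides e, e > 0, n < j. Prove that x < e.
j = r and n < j, thus n < r. x ≤ n, so x < r. r divides e and e > 0, hence r ≤ e. Since x < r, x < e.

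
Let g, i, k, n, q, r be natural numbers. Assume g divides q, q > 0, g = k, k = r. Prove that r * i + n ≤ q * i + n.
g = k and g divides q, so k divides q. From q > 0, k ≤ q. k = r, so r ≤ q. By multiplying by a non-negative, r * i ≤ q * i. Then r * i + n ≤ q * i + n.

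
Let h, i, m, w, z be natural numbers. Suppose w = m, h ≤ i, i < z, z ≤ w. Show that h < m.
From h ≤ i and i < z, h < z. z ≤ w, so h < w. Since w = m, h < m.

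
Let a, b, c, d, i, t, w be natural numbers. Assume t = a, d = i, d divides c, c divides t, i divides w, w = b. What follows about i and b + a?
i divides b + a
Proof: w = b and i divides w, therefore i divides b. d = i and d divides c, so i divides c. Since c divides t, i divides t. Since t = a, i divides a. Since i divides b, i divides b + a.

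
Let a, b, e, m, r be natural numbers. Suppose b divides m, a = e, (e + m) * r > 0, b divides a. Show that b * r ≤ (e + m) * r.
a = e and b divides a, so b divides e. b divides m, so b divides e + m. Then b * r divides (e + m) * r. From (e + m) * r > 0, b * r ≤ (e + m) * r.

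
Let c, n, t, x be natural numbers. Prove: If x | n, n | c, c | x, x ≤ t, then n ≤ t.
Since n | c and c | x, n | x. Since x | n, x = n. Since x ≤ t, n ≤ t.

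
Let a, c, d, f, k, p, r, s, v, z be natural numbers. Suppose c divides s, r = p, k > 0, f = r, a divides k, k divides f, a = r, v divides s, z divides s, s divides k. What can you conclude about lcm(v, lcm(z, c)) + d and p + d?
lcm(v, lcm(z, c)) + d ≤ p + d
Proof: f = r and k divides f, so k divides r. Because a = r and a divides k, r divides k. k divides r, so k = r. r = p, so k = p. z divides s and c divides s, therefore lcm(z, c) divides s. Since v divides s, lcm(v, lcm(z, c)) divides s. Because s divides k, lcm(v, lcm(z, c)) divides k. Since k > 0, lcm(v, lcm(z, c)) ≤ k. Since k = p, lcm(v, lcm(z, c)) ≤ p. Then lcm(v, lcm(z, c)) + d ≤ p + d.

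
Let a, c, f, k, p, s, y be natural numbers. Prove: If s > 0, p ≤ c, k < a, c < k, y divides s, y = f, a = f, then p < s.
p ≤ c and c < k, so p < k. a = f and k < a, thus k < f. Since p < k, p < f. y = f and y divides s, thus f divides s. Since s > 0, f ≤ s. Since p < f, p < s.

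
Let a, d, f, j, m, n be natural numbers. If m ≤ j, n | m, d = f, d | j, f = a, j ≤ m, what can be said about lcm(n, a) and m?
lcm(n, a) | m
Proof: d = f and f = a, thus d = a. j ≤ m and m ≤ j, so j = m. d | j, so d | m. Since d = a, a | m. n | m, so lcm(n, a) | m.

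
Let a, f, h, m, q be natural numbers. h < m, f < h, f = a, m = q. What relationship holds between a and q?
a < q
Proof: f = a and f < h, so a < h. m = q and h < m, therefore h < q. From a < h, a < q.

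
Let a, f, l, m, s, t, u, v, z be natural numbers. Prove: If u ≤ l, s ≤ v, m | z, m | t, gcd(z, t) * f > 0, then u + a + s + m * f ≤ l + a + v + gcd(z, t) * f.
Since u ≤ l, u + a ≤ l + a. Since s ≤ v, u + a + s ≤ l + a + v. m | z and m | t, so m | gcd(z, t). Then m * f | gcd(z, t) * f. gcd(z, t) * f > 0, so m * f ≤ gcd(z, t) * f. From u + a + s ≤ l + a + v, u + a + s + m * f ≤ l + a + v + gcd(z, t) * f.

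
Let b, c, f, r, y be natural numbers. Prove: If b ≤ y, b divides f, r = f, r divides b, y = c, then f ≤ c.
r = f and r divides b, thus f divides b. Since b divides f, b = f. b ≤ y, so f ≤ y. Since y = c, f ≤ c.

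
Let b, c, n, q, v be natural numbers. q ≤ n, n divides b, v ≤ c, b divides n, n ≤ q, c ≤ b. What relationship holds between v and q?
v ≤ q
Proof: b divides n and n divides b, thus b = n. Since n ≤ q and q ≤ n, n = q. Since b = n, b = q. c ≤ b, so c ≤ q. From v ≤ c, v ≤ q.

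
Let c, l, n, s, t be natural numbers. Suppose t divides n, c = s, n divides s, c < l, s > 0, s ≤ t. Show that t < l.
t divides n and n divides s, so t divides s. Since s > 0, t ≤ s. Since s ≤ t, s = t. c = s, so c = t. Because c < l, t < l.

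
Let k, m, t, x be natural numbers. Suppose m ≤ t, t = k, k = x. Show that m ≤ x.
t = k and k = x, hence t = x. m ≤ t, so m ≤ x.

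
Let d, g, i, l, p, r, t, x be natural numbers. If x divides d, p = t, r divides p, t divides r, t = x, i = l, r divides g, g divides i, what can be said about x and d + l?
x divides d + l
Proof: Because p = t and r divides p, r divides t. t divides r, so r = t. t = x, so r = x. r divides g and g divides i, hence r divides i. i = l, so r divides l. r = x, so x divides l. x divides d, so x divides d + l.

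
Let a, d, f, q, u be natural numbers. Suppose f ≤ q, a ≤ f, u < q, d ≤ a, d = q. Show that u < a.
d = q and d ≤ a, therefore q ≤ a. a ≤ f and f ≤ q, therefore a ≤ q. Since q ≤ a, q = a. u < q, so u < a.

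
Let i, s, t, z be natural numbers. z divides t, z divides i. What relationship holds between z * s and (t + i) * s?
z * s divides (t + i) * s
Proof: z divides t and z divides i, therefore z divides t + i. Then z * s divides (t + i) * s.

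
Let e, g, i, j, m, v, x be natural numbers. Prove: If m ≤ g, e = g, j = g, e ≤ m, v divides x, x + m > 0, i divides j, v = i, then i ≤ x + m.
Because v = i and v divides x, i divides x. e = g and e ≤ m, hence g ≤ m. From m ≤ g, g = m. Because j = g and i divides j, i divides g. Because g = m, i divides m. From i divides x, i divides x + m. x + m > 0, so i ≤ x + m.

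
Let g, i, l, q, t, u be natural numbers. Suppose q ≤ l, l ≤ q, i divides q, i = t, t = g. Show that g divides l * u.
q ≤ l and l ≤ q, so q = l. i divides q, so i divides l. From i = t, t divides l. t = g, so g divides l. Then g divides l * u.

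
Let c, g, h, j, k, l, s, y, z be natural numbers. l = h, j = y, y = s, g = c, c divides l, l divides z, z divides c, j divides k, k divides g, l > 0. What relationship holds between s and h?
s ≤ h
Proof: j = y and y = s, thus j = s. Since l divides z and z divides c, l divides c. c divides l, so c = l. Since g = c, g = l. j divides k and k divides g, so j divides g. Because g = l, j divides l. From j = s, s divides l. l > 0, so s ≤ l. l = h, so s ≤ h.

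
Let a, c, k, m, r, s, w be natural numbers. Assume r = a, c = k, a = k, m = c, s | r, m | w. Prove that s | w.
Because r = a and a = k, r = k. Since s | r, s | k. m = c and m | w, hence c | w. Since c = k, k | w. Since s | k, s | w.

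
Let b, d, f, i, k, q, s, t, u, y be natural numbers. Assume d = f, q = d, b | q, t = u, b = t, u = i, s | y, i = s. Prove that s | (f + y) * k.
Because b = t and t = u, b = u. u = i, so b = i. i = s, so b = s. Because q = d and b | q, b | d. Since b = s, s | d. Since d = f, s | f. Since s | y, s | f + y. Then s | (f + y) * k.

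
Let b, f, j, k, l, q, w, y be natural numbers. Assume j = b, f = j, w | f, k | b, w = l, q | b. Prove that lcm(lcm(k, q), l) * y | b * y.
k | b and q | b, therefore lcm(k, q) | b. Since f = j and j = b, f = b. Since w | f, w | b. Since w = l, l | b. Since lcm(k, q) | b, lcm(lcm(k, q), l) | b. Then lcm(lcm(k, q), l) * y | b * y.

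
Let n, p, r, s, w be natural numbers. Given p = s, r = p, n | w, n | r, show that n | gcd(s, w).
Because r = p and p = s, r = s. Since n | r, n | s. n | w, so n | gcd(s, w).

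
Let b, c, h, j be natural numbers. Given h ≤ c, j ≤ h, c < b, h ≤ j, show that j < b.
From h ≤ j and j ≤ h, h = j. Since h ≤ c, j ≤ c. Since c < b, j < b.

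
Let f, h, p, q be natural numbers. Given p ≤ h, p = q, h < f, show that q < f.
p ≤ h and h < f, so p < f. p = q, so q < f.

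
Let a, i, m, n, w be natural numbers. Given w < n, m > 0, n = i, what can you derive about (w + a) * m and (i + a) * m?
(w + a) * m < (i + a) * m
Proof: Since n = i and w < n, w < i. Then w + a < i + a. Since m > 0, by multiplying by a positive, (w + a) * m < (i + a) * m.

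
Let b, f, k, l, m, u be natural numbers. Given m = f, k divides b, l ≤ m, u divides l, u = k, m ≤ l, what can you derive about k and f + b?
k divides f + b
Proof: l ≤ m and m ≤ l, hence l = m. Because u = k and u divides l, k divides l. Since l = m, k divides m. Since m = f, k divides f. k divides b, so k divides f + b.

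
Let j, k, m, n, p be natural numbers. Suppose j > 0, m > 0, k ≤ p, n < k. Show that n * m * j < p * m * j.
Since n < k and k ≤ p, n < p. Because m > 0, by multiplying by a positive, n * m < p * m. Because j > 0, by multiplying by a positive, n * m * j < p * m * j.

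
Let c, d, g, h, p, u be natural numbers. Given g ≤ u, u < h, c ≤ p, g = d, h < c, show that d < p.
g = d and g ≤ u, thus d ≤ u. From u < h and h < c, u < c. Since c ≤ p, u < p. d ≤ u, so d < p.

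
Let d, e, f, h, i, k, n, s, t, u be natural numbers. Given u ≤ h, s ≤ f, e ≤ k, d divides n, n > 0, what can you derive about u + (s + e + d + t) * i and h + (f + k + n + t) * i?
u + (s + e + d + t) * i ≤ h + (f + k + n + t) * i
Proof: d divides n and n > 0, so d ≤ n. e ≤ k, so e + d ≤ k + n. From s ≤ f, s + e + d ≤ f + k + n. Then s + e + d + t ≤ f + k + n + t. By multiplying by a non-negative, (s + e + d + t) * i ≤ (f + k + n + t) * i. From u ≤ h, u + (s + e + d + t) * i ≤ h + (f + k + n + t) * i.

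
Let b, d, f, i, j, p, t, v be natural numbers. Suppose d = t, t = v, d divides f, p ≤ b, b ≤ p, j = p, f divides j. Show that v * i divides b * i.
d = t and t = v, so d = v. Since p ≤ b and b ≤ p, p = b. From j = p and f divides j, f divides p. From p = b, f divides b. d divides f, so d divides b. From d = v, v divides b. Then v * i divides b * i.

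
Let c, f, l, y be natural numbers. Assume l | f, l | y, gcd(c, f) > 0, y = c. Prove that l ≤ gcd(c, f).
Because y = c and l | y, l | c. From l | f, l | gcd(c, f). Since gcd(c, f) > 0, l ≤ gcd(c, f).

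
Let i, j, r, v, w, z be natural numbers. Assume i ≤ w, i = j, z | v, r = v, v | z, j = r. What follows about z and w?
z ≤ w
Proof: i = j and j = r, hence i = r. From r = v, i = v. v | z and z | v, therefore v = z. Since i = v, i = z. i ≤ w, so z ≤ w.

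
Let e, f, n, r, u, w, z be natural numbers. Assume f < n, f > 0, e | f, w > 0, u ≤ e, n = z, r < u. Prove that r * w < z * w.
Since r < u and u ≤ e, r < e. e | f and f > 0, therefore e ≤ f. n = z and f < n, therefore f < z. e ≤ f, so e < z. r < e, so r < z. Since w > 0, r * w < z * w.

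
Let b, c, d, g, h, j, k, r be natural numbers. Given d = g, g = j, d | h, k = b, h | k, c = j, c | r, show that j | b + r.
d = g and g = j, hence d = j. Because k = b and h | k, h | b. From d | h, d | b. Since d = j, j | b. From c = j and c | r, j | r. j | b, so j | b + r.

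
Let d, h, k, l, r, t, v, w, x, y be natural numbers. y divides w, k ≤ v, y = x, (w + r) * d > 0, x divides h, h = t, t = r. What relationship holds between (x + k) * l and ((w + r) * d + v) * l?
(x + k) * l ≤ ((w + r) * d + v) * l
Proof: y = x and y divides w, so x divides w. h = t and t = r, hence h = r. Since x divides h, x divides r. Since x divides w, x divides w + r. Then x divides (w + r) * d. Since (w + r) * d > 0, x ≤ (w + r) * d. k ≤ v, so x + k ≤ (w + r) * d + v. By multiplying by a non-negative, (x + k) * l ≤ ((w + r) * d + v) * l.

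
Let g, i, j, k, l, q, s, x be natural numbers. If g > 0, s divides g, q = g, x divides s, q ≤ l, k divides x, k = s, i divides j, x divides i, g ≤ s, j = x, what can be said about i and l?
i ≤ l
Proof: Since j = x and i divides j, i divides x. Since x divides i, x = i. s divides g and g > 0, hence s ≤ g. Since g ≤ s, g = s. q = g, so q = s. k = s and k divides x, so s divides x. x divides s, so s = x. Since q = s, q = x. q ≤ l, so x ≤ l. Since x = i, i ≤ l.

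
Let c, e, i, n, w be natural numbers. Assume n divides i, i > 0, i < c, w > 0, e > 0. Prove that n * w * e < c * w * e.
n divides i and i > 0, thus n ≤ i. i < c, so n < c. Since w > 0, by multiplying by a positive, n * w < c * w. Combined with e > 0, by multiplying by a positive, n * w * e < c * w * e.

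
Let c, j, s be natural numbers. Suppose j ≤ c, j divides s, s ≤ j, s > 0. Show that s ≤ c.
j divides s and s > 0, therefore j ≤ s. Since s ≤ j, j = s. Since j ≤ c, s ≤ c.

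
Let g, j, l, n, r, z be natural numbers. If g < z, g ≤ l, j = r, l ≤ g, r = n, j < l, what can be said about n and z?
n < z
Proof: j = r and r = n, therefore j = n. l ≤ g and g ≤ l, so l = g. Since j < l, j < g. From g < z, j < z. Since j = n, n < z.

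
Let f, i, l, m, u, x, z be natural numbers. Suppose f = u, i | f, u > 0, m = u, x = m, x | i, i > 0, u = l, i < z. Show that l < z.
Because f = u and i | f, i | u. u > 0, so i ≤ u. x = m and x | i, so m | i. Since i > 0, m ≤ i. Since m = u, u ≤ i. i ≤ u, so i = u. u = l, so i = l. From i < z, l < z.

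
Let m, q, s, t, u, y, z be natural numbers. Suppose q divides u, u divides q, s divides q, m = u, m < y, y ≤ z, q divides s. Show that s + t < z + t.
u divides q and q divides u, so u = q. Because m = u, m = q. q divides s and s divides q, so q = s. Since m = q, m = s. m < y and y ≤ z, hence m < z. m = s, so s < z. Then s + t < z + t.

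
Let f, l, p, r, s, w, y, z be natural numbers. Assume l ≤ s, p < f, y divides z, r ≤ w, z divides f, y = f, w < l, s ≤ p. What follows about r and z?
r < z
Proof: w < l and l ≤ s, so w < s. r ≤ w, so r < s. s ≤ p, so r < p. Since y = f and y divides z, f divides z. Since z divides f, f = z. p < f, so p < z. r < p, so r < z.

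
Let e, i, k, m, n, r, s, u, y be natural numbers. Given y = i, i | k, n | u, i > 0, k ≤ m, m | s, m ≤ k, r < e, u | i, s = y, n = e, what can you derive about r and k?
r < k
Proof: s = y and y = i, hence s = i. m ≤ k and k ≤ m, so m = k. Because m | s, k | s. s = i, so k | i. Since i | k, i = k. n | u and u | i, hence n | i. n = e, so e | i. i > 0, so e ≤ i. Since i = k, e ≤ k. Since r < e, r < k.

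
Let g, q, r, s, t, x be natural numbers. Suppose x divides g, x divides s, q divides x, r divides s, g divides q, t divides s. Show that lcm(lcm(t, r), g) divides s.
t divides s and r divides s, hence lcm(t, r) divides s. g divides q and q divides x, thus g divides x. From x divides g, x = g. x divides s, so g divides s. Because lcm(t, r) divides s, lcm(lcm(t, r), g) divides s.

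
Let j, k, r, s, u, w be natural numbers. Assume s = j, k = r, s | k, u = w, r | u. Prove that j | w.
k = r and s | k, thus s | r. Since s = j, j | r. u = w and r | u, hence r | w. j | r, so j | w.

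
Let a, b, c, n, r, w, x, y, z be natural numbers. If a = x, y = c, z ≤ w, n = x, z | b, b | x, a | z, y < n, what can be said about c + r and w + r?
c + r < w + r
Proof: Since a = x and a | z, x | z. From z | b and b | x, z | x. Because x | z, x = z. Because n = x and y < n, y < x. Since y = c, c < x. Because x = z, c < z. Since z ≤ w, c < w. Then c + r < w + r.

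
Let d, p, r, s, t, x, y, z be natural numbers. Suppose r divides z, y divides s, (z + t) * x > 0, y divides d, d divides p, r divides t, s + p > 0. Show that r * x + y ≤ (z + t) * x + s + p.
From r divides z and r divides t, r divides z + t. Then r * x divides (z + t) * x. (z + t) * x > 0, so r * x ≤ (z + t) * x. y divides d and d divides p, therefore y divides p. y divides s, so y divides s + p. Since s + p > 0, y ≤ s + p. Since r * x ≤ (z + t) * x, r * x + y ≤ (z + t) * x + s + p.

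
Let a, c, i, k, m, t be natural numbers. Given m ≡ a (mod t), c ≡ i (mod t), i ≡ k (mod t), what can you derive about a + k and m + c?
a + k ≡ m + c (mod t)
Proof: From c ≡ i (mod t) and i ≡ k (mod t), c ≡ k (mod t). Because m ≡ a (mod t), m + c ≡ a + k (mod t). Then a + k ≡ m + c (mod t).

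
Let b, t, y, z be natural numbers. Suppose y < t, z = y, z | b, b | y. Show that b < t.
z = y and z | b, hence y | b. From b | y, y = b. From y < t, b < t.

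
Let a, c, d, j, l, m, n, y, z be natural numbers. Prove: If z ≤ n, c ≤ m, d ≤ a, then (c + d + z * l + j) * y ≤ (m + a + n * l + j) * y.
Because z ≤ n, z * l ≤ n * l. d ≤ a, so d + z * l ≤ a + n * l. Then d + z * l + j ≤ a + n * l + j. Since c ≤ m, c + d + z * l + j ≤ m + a + n * l + j. Then (c + d + z * l + j) * y ≤ (m + a + n * l + j) * y.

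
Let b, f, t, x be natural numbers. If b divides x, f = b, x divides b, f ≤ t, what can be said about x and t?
x ≤ t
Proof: b divides x and x divides b, so b = x. f = b, so f = x. From f ≤ t, x ≤ t.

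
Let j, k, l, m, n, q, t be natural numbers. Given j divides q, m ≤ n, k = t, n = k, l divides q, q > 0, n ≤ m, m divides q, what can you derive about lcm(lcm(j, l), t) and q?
lcm(lcm(j, l), t) ≤ q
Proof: j divides q and l divides q, therefore lcm(j, l) divides q. m ≤ n and n ≤ m, therefore m = n. n = k, so m = k. k = t, so m = t. m divides q, so t divides q. lcm(j, l) divides q, so lcm(lcm(j, l), t) divides q. q > 0, so lcm(lcm(j, l), t) ≤ q.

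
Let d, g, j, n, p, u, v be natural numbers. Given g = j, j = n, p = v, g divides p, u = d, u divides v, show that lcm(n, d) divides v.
g = j and j = n, hence g = n. p = v and g divides p, so g divides v. g = n, so n divides v. u = d and u divides v, therefore d divides v. n divides v, so lcm(n, d) divides v.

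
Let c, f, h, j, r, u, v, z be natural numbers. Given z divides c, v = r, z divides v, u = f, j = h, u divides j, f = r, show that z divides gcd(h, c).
v = r and z divides v, thus z divides r. Since j = h and u divides j, u divides h. Since u = f, f divides h. f = r, so r divides h. From z divides r, z divides h. Because z divides c, z divides gcd(h, c).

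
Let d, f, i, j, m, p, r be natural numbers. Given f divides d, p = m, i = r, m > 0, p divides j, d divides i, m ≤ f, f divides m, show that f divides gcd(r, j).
i = r and d divides i, hence d divides r. Since f divides d, f divides r. Because f divides m and m > 0, f ≤ m. Since m ≤ f, m = f. Since p = m, p = f. From p divides j, f divides j. Since f divides r, f divides gcd(r, j).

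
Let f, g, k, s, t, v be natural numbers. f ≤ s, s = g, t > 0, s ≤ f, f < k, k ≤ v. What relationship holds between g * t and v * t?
g * t < v * t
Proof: f ≤ s and s ≤ f, therefore f = s. Since s = g, f = g. f < k, so g < k. Since k ≤ v, g < v. Since t > 0, g * t < v * t.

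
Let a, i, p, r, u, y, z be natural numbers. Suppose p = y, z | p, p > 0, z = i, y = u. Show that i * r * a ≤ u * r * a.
Because p = y and y = u, p = u. z | p and p > 0, so z ≤ p. z = i, so i ≤ p. Since p = u, i ≤ u. Then i * r ≤ u * r. Then i * r * a ≤ u * r * a.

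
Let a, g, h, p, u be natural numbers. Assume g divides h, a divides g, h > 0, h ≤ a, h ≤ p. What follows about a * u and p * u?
a * u ≤ p * u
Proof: From a divides g and g divides h, a divides h. h > 0, so a ≤ h. Since h ≤ a, h = a. Since h ≤ p, a ≤ p. By multiplying by a non-negative, a * u ≤ p * u.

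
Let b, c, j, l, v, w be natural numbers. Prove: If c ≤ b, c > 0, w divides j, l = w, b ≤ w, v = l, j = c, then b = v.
v = l and l = w, hence v = w. j = c and w divides j, therefore w divides c. Because c > 0, w ≤ c. Since c ≤ b, w ≤ b. From b ≤ w, w = b. v = w, so v = b. Then b = v.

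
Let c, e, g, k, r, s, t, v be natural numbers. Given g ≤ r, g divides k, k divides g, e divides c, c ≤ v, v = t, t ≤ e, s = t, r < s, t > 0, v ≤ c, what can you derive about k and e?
k < e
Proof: c ≤ v and v ≤ c, thus c = v. Since e divides c, e divides v. v = t, so e divides t. Since t > 0, e ≤ t. Since t ≤ e, t = e. s = t, so s = e. g divides k and k divides g, therefore g = k. Since g ≤ r, k ≤ r. r < s, so k < s. s = e, so k < e.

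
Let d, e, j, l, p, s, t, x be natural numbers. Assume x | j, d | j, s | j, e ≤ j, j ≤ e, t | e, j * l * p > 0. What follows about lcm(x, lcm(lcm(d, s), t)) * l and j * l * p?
lcm(x, lcm(lcm(d, s), t)) * l ≤ j * l * p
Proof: d | j and s | j, thus lcm(d, s) | j. e ≤ j and j ≤ e, therefore e = j. Because t | e, t | j. lcm(d, s) | j, so lcm(lcm(d, s), t) | j. From x | j, lcm(x, lcm(lcm(d, s), t)) | j. Then lcm(x, lcm(lcm(d, s), t)) * l | j * l. Then lcm(x, lcm(lcm(d, s), t)) * l | j * l * p. Since j * l * p > 0, lcm(x, lcm(lcm(d, s), t)) * l ≤ j * l * p.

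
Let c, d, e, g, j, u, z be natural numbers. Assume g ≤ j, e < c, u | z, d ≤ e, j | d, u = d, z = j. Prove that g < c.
z = j and u | z, thus u | j. u = d, so d | j. j | d, so d = j. d ≤ e and e < c, therefore d < c. Since d = j, j < c. From g ≤ j, g < c.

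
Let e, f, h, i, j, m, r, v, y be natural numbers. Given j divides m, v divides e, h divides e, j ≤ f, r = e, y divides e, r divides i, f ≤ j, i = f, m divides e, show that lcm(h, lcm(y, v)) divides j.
Since f ≤ j and j ≤ f, f = j. i = f, so i = j. Since r divides i, r divides j. Since r = e, e divides j. j divides m and m divides e, thus j divides e. e divides j, so e = j. y divides e and v divides e, hence lcm(y, v) divides e. h divides e, so lcm(h, lcm(y, v)) divides e. e = j, so lcm(h, lcm(y, v)) divides j.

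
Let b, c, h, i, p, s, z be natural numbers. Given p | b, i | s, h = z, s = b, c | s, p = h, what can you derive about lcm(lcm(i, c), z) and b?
lcm(lcm(i, c), z) | b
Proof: i | s and c | s, therefore lcm(i, c) | s. Since s = b, lcm(i, c) | b. p = h and h = z, therefore p = z. Since p | b, z | b. lcm(i, c) | b, so lcm(lcm(i, c), z) | b.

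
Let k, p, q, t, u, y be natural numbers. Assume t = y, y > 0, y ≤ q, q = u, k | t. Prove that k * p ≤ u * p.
t = y and k | t, thus k | y. y > 0, so k ≤ y. Since q = u and y ≤ q, y ≤ u. Since k ≤ y, k ≤ u. Then k * p ≤ u * p.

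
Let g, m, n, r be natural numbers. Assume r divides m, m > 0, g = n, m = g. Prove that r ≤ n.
From m = g and g = n, m = n. r divides m and m > 0, hence r ≤ m. m = n, so r ≤ n.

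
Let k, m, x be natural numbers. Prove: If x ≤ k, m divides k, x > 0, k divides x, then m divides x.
From k divides x and x > 0, k ≤ x. Since x ≤ k, k = x. m divides k, so m divides x.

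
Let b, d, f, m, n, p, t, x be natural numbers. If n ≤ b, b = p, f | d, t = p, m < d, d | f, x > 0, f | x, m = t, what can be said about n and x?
n < x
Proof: b = p and n ≤ b, so n ≤ p. Because m = t and t = p, m = p. d | f and f | d, thus d = f. Since m < d, m < f. m = p, so p < f. Since n ≤ p, n < f. Since f | x and x > 0, f ≤ x. n < f, so n < x.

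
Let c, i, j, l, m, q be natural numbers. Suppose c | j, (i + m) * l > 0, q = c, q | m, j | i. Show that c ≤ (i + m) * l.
From c | j and j | i, c | i. q = c and q | m, thus c | m. c | i, so c | i + m. Then c | (i + m) * l. (i + m) * l > 0, so c ≤ (i + m) * l.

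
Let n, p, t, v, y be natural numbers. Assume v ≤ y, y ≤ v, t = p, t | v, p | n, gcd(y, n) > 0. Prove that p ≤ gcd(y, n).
v ≤ y and y ≤ v, so v = y. t = p and t | v, therefore p | v. Since v = y, p | y. p | n, so p | gcd(y, n). gcd(y, n) > 0, so p ≤ gcd(y, n).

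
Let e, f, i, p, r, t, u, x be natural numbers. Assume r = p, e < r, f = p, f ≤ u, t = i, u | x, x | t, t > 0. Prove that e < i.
r = p and e < r, therefore e < p. f = p and f ≤ u, so p ≤ u. u | x and x | t, so u | t. t > 0, so u ≤ t. Since t = i, u ≤ i. Since p ≤ u, p ≤ i. e < p, so e < i.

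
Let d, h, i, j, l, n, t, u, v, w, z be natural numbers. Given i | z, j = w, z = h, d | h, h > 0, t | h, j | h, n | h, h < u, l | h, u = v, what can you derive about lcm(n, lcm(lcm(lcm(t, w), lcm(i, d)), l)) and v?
lcm(n, lcm(lcm(lcm(t, w), lcm(i, d)), l)) < v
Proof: j = w and j | h, so w | h. t | h, so lcm(t, w) | h. Since z = h and i | z, i | h. Since d | h, lcm(i, d) | h. Since lcm(t, w) | h, lcm(lcm(t, w), lcm(i, d)) | h. l | h, so lcm(lcm(lcm(t, w), lcm(i, d)), l) | h. Because n | h, lcm(n, lcm(lcm(lcm(t, w), lcm(i, d)), l)) | h. Since h > 0, lcm(n, lcm(lcm(lcm(t, w), lcm(i, d)), l)) ≤ h. u = v and h < u, therefore h < v. lcm(n, lcm(lcm(lcm(t, w), lcm(i, d)), l)) ≤ h, so lcm(n, lcm(lcm(lcm(t, w), lcm(i, d)), l)) < v.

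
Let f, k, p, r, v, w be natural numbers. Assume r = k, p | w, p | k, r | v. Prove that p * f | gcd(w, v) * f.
Because r = k and r | v, k | v. Since p | k, p | v. Because p | w, p | gcd(w, v). Then p * f | gcd(w, v) * f.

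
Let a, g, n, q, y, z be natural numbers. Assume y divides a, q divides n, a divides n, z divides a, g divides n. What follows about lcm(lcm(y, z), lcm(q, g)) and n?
lcm(lcm(y, z), lcm(q, g)) divides n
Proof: y divides a and z divides a, so lcm(y, z) divides a. Since a divides n, lcm(y, z) divides n. q divides n and g divides n, hence lcm(q, g) divides n. lcm(y, z) divides n, so lcm(lcm(y, z), lcm(q, g)) divides n.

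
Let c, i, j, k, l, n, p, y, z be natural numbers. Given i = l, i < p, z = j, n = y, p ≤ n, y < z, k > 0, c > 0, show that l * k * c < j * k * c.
From i = l and i < p, l < p. n = y and p ≤ n, hence p ≤ y. y < z, so p < z. z = j, so p < j. l < p, so l < j. Because k > 0, by multiplying by a positive, l * k < j * k. Combining with c > 0, by multiplying by a positive, l * k * c < j * k * c.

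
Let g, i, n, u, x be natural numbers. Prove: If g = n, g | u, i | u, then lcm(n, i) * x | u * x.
g = n and g | u, thus n | u. Since i | u, lcm(n, i) | u. Then lcm(n, i) * x | u * x.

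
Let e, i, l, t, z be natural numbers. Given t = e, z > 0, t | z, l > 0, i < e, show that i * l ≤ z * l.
Since t | z and z > 0, t ≤ z. Since t = e, e ≤ z. Since i < e, i < z. Since l > 0, i * l < z * l. Then i * l ≤ z * l.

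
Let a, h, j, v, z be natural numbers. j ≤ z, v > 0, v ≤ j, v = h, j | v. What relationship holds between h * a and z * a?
h * a ≤ z * a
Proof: j | v and v > 0, therefore j ≤ v. v ≤ j, so j = v. v = h, so j = h. j ≤ z, so h ≤ z. Then h * a ≤ z * a.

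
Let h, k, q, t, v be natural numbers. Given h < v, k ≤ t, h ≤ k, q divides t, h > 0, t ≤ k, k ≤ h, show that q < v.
t ≤ k and k ≤ t, hence t = k. k ≤ h and h ≤ k, thus k = h. t = k, so t = h. q divides t, so q divides h. Since h > 0, q ≤ h. From h < v, q < v.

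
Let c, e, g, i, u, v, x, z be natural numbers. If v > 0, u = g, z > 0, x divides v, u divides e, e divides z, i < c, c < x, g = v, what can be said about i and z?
i < z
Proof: From i < c and c < x, i < x. x divides v and v > 0, so x ≤ v. Because i < x, i < v. u = g and g = v, so u = v. Because u divides e and e divides z, u divides z. u = v, so v divides z. z > 0, so v ≤ z. i < v, so i < z.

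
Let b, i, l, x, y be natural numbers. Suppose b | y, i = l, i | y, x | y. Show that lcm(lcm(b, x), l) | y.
Since b | y and x | y, lcm(b, x) | y. From i = l and i | y, l | y. Since lcm(b, x) | y, lcm(lcm(b, x), l) | y.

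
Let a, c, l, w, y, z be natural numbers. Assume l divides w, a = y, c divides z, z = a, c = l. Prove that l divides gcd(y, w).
From z = a and c divides z, c divides a. Since a = y, c divides y. c = l, so l divides y. From l divides w, l divides gcd(y, w).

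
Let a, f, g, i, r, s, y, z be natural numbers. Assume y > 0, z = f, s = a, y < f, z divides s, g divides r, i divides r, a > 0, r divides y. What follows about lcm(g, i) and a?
lcm(g, i) < a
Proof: From g divides r and i divides r, lcm(g, i) divides r. r divides y, so lcm(g, i) divides y. y > 0, so lcm(g, i) ≤ y. s = a and z divides s, hence z divides a. z = f, so f divides a. Since a > 0, f ≤ a. Since y < f, y < a. lcm(g, i) ≤ y, so lcm(g, i) < a.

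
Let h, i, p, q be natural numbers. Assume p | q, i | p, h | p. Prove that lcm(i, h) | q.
i | p and h | p, thus lcm(i, h) | p. Since p | q, lcm(i, h) | q.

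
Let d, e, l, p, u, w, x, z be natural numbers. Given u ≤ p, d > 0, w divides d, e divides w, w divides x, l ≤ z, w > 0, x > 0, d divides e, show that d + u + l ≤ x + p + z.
w divides d and d > 0, therefore w ≤ d. d divides e and e divides w, therefore d divides w. Since w > 0, d ≤ w. Because w ≤ d, w = d. w divides x and x > 0, so w ≤ x. w = d, so d ≤ x. u ≤ p and l ≤ z, hence u + l ≤ p + z. Since d ≤ x, d + u + l ≤ x + p + z.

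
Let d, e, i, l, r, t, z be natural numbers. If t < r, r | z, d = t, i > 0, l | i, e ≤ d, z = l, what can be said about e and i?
e < i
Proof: Since d = t and e ≤ d, e ≤ t. z = l and r | z, therefore r | l. l | i, so r | i. Since i > 0, r ≤ i. t < r, so t < i. Since e ≤ t, e < i.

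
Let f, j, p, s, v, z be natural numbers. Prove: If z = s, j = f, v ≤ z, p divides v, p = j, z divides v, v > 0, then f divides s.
p = j and j = f, therefore p = f. Because z divides v and v > 0, z ≤ v. Since v ≤ z, v = z. Since z = s, v = s. From p divides v, p divides s. p = f, so f divides s.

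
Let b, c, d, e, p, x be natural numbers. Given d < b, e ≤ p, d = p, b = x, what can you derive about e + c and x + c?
e + c < x + c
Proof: From b = x and d < b, d < x. Since d = p, p < x. Since e ≤ p, e < x. Then e + c < x + c.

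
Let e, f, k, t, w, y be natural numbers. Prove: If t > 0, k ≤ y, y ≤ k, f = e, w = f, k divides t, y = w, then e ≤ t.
From w = f and f = e, w = e. Since k ≤ y and y ≤ k, k = y. Since y = w, k = w. k divides t, so w divides t. t > 0, so w ≤ t. Since w = e, e ≤ t.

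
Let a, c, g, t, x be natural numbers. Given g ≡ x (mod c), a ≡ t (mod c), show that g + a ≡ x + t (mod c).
Since g ≡ x (mod c) and a ≡ t (mod c), by adding congruences, g + a ≡ x + t (mod c).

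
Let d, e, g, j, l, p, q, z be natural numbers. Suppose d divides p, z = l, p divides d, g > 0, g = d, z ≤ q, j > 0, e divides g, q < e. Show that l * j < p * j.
Because d divides p and p divides d, d = p. g = d, so g = p. z = l and z ≤ q, therefore l ≤ q. e divides g and g > 0, therefore e ≤ g. q < e, so q < g. Since l ≤ q, l < g. g = p, so l < p. Since j > 0, by multiplying by a positive, l * j < p * j.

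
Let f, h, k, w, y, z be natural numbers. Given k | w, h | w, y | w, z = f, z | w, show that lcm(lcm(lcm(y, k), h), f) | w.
From y | w and k | w, lcm(y, k) | w. Since h | w, lcm(lcm(y, k), h) | w. Because z = f and z | w, f | w. lcm(lcm(y, k), h) | w, so lcm(lcm(lcm(y, k), h), f) | w.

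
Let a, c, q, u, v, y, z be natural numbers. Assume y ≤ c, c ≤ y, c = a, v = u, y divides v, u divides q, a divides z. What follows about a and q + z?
a divides q + z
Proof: Since y ≤ c and c ≤ y, y = c. Since c = a, y = a. Since v = u and y divides v, y divides u. Since u divides q, y divides q. y = a, so a divides q. Because a divides z, a divides q + z.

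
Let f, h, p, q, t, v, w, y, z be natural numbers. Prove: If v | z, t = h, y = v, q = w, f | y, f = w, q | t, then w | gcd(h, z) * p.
q = w and q | t, thus w | t. t = h, so w | h. Because y = v and f | y, f | v. v | z, so f | z. f = w, so w | z. w | h, so w | gcd(h, z). Then w | gcd(h, z) * p.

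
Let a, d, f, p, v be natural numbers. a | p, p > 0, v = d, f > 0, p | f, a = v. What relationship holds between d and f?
d ≤ f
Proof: a = v and a | p, so v | p. p > 0, so v ≤ p. Since v = d, d ≤ p. p | f and f > 0, hence p ≤ f. Since d ≤ p, d ≤ f.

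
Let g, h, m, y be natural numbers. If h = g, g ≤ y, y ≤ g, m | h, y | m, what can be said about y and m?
y = m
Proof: From g ≤ y and y ≤ g, g = y. h = g, so h = y. Since m | h, m | y. Since y | m, m = y. Then y = m.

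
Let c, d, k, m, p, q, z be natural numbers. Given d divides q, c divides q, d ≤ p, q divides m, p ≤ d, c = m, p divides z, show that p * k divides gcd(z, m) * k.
c = m and c divides q, so m divides q. Since q divides m, q = m. Because d ≤ p and p ≤ d, d = p. Since d divides q, p divides q. q = m, so p divides m. p divides z, so p divides gcd(z, m). Then p * k divides gcd(z, m) * k.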